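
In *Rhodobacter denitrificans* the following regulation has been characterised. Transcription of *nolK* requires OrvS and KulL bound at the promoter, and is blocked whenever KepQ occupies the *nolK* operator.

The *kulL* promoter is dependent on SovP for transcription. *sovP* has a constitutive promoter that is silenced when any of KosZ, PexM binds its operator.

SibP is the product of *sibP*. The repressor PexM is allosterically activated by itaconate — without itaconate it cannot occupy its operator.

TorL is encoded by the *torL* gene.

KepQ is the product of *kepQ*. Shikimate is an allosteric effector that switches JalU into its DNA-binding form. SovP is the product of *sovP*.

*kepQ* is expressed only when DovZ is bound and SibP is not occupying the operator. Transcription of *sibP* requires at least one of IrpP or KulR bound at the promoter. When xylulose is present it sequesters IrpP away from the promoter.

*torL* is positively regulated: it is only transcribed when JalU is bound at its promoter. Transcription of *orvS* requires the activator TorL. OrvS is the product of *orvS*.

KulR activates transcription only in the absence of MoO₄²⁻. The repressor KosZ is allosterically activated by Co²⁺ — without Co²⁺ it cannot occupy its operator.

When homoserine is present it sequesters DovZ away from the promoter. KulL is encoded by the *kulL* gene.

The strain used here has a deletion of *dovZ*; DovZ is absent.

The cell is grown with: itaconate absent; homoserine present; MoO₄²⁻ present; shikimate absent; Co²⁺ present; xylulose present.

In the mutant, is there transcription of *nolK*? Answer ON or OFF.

OFF

DovZ is non-functional in this strain, so it has no effect.
Xylulose is present, so IrpP is inactive.
MoO₄²⁻ is present, so KulR is inactive.
No activator is available at the *sibP* promoter, so *sibP* is not transcribed.
So SibP is not produced.
Required activator DovZ is absent, so *kepQ* is not transcribed.
So KepQ is not produced.
Shikimate is absent, so JalU is inactive.
Required activator JalU is absent, so *torL* is not transcribed.
So TorL is not produced.
Required activator TorL is absent, so *orvS* is not transcribed.
So OrvS is not produced.
Co²⁺ is present, so KosZ is active.
Itaconate is absent, so PexM is inactive.
With repressor KosZ bound, *sovP* is not transcribed.
So SovP is not produced.
Required activator SovP is absent, so *kulL* is not transcribed.
So KulL is not produced.
Required activator OrvS is absent, so *nolK* is not transcribed.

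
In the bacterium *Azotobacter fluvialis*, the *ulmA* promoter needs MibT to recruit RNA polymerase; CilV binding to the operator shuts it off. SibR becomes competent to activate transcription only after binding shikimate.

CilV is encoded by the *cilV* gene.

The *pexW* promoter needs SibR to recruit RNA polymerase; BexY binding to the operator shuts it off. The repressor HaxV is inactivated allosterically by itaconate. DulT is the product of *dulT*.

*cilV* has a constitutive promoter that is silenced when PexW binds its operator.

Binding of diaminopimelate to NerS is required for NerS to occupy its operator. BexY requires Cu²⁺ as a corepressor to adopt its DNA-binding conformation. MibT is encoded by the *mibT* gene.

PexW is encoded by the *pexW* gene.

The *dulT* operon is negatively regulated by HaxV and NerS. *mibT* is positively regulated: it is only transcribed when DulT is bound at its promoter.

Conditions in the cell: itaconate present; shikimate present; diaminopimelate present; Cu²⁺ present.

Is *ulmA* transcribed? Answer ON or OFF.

OFF

Shikimate is present, so SibR is active.
Cu²⁺ is present, so BexY is active.
With repressor BexY bound, *pexW* is not transcribed.
So PexW is not produced.
With no repressor bound, *cilV* is transcribed.
So CilV is produced and active.
Itaconate is present, so HaxV is inactive.
Diaminopimelate is present, so NerS is active.
With repressor NerS bound, *dulT* is not transcribed.
So DulT is not produced.
Required activator DulT is absent, so *mibT* is not transcribed.
So MibT is not produced.
With repressor CilV bound, *ulmA* is not transcribed.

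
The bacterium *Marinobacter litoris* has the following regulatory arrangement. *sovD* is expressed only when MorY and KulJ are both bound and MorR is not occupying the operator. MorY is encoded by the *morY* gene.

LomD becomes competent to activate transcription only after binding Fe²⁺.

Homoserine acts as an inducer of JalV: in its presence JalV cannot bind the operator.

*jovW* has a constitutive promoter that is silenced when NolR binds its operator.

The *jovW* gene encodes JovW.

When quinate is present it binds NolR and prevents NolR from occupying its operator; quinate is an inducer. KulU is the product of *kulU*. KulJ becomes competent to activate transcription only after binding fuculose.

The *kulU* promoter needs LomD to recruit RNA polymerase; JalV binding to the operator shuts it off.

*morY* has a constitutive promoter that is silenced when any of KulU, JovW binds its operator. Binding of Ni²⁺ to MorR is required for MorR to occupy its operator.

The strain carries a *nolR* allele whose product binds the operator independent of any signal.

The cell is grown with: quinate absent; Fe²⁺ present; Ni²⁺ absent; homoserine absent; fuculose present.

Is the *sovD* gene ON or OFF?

Fe²⁺ is present, so LomD is active.
Homoserine is absent, so JalV is active.
With repressor JalV bound, *kulU* is not transcribed.
So KulU is not produced.
NolR is constitutively active in this strain.
With repressor NolR bound, *jovW* is not transcribed.
So JovW is not produced.
With no repressor bound, *morY* is transcribed.
So MorY is produced and active.
Fuculose is present, so KulJ is active.
Ni²⁺ is absent, so MorR is inactive.
No repressor is bound and MorY and KulJ are active, so *sovD* is transcribed.

ON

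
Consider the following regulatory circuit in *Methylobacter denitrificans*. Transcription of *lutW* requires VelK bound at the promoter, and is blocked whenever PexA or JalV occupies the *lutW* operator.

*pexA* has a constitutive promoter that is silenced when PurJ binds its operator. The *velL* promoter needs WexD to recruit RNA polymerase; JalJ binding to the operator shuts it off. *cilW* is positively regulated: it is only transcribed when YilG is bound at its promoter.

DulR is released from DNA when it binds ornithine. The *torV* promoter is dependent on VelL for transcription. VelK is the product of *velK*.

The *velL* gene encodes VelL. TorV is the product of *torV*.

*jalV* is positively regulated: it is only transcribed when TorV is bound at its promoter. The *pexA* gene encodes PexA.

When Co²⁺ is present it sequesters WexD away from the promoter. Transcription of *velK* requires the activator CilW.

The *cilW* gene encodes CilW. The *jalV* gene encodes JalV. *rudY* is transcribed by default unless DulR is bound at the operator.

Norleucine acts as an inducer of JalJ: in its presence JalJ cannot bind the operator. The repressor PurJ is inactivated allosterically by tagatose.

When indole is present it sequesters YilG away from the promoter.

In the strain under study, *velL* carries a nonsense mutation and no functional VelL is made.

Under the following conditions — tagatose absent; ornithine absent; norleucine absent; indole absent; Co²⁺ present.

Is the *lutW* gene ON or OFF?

ON

Indole is absent, so YilG is active.
No repressor is bound and YilG is active, so *cilW* is transcribed.
So CilW is produced and active.
No repressor is bound and CilW is active, so *velK* is transcribed.
So VelK is produced and active.
Tagatose is absent, so PurJ is active.
With repressor PurJ bound, *pexA* is not transcribed.
So PexA is not produced.
VelL is non-functional in this strain, so it has no effect.
Required activator VelL is absent, so *torV* is not transcribed.
So TorV is not produced.
Required activator TorV is absent, so *jalV* is not transcribed.
So JalV is not produced.
No repressor is bound and VelK is active, so *lutW* is transcribed.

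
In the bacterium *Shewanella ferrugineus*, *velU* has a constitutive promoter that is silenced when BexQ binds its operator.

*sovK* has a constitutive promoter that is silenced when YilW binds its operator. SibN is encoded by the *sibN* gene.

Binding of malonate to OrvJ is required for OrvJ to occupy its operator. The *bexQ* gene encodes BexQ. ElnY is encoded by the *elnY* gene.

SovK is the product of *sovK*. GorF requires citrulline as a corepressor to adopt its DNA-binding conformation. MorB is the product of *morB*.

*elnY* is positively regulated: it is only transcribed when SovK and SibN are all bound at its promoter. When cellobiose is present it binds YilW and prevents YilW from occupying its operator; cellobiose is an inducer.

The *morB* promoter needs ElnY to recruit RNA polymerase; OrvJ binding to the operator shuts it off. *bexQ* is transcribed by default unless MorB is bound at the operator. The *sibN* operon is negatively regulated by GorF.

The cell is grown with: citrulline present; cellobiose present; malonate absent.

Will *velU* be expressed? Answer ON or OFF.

Cellobiose is present, so YilW is inactive.
With no repressor bound, *sovK* is transcribed.
So SovK is produced and active.
Citrulline is present, so GorF is active.
With repressor GorF bound, *sibN* is not transcribed.
So SibN is not produced.
Required activator SibN is absent, so *elnY* is not transcribed.
So ElnY is not produced.
Malonate is absent, so OrvJ is inactive.
Required activator ElnY is absent, so *morB* is not transcribed.
So MorB is not produced.
With no repressor bound, *bexQ* is transcribed.
So BexQ is produced and active.
With repressor BexQ bound, *velU* is not transcribed.

OFF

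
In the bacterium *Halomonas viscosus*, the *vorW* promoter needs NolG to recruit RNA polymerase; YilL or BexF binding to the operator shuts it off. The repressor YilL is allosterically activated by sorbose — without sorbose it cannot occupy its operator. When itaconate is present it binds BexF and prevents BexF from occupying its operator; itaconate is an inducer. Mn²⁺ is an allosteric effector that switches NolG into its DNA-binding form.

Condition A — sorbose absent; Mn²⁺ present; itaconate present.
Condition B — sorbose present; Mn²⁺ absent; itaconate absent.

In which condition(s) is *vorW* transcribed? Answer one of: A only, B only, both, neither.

Condition A:
Sorbose is absent, so YilL is inactive.
Mn²⁺ is present, so NolG is active.
Itaconate is present, so BexF is inactive.
No repressor is bound and NolG is active, so *vorW* is transcribed.
→ *vorW* is ON in A.
Condition B:
Sorbose is present, so YilL is active.
Mn²⁺ is absent, so NolG is inactive.
Itaconate is absent, so BexF is active.
With repressor YilL bound, *vorW* is not transcribed.
→ *vorW* is OFF in B.

A only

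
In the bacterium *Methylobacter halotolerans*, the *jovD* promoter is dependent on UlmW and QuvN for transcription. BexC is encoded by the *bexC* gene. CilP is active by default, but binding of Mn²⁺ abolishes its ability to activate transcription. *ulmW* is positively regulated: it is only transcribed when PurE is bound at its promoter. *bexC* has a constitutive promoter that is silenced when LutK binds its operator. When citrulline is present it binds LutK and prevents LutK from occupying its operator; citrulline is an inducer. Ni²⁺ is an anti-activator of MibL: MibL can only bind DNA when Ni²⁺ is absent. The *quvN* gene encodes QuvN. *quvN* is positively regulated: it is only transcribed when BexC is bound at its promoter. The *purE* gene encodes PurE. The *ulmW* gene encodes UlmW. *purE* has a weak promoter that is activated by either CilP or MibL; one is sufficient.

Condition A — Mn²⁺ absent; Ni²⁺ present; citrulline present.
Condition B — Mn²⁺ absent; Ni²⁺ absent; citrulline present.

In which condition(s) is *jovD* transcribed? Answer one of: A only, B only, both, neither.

Condition A:
Mn²⁺ is absent, so CilP is active.
Ni²⁺ is present, so MibL is inactive.
Activator CilP is present, so *purE* is transcribed.
So PurE is produced and active.
No repressor is bound and PurE is active, so *ulmW* is transcribed.
So UlmW is produced and active.
Citrulline is present, so LutK is inactive.
With no repressor bound, *bexC* is transcribed.
So BexC is produced and active.
No repressor is bound and BexC is active, so *quvN* is transcribed.
So QuvN is produced and active.
No repressor is bound and UlmW and QuvN are active, so *jovD* is transcribed.
→ *jovD* is ON in A.
Condition B:
Mn²⁺ is absent, so CilP is active.
Ni²⁺ is absent, so MibL is active.
Activator CilP is present, so *purE* is transcribed.
So PurE is produced and active.
No repressor is bound and PurE is active, so *ulmW* is transcribed.
So UlmW is produced and active.
Citrulline is present, so LutK is inactive.
With no repressor bound, *bexC* is transcribed.
So BexC is produced and active.
No repressor is bound and BexC is active, so *quvN* is transcribed.
So QuvN is produced and active.
No repressor is bound and UlmW and QuvN are active, so *jovD* is transcribed.
→ *jovD* is ON in B.

both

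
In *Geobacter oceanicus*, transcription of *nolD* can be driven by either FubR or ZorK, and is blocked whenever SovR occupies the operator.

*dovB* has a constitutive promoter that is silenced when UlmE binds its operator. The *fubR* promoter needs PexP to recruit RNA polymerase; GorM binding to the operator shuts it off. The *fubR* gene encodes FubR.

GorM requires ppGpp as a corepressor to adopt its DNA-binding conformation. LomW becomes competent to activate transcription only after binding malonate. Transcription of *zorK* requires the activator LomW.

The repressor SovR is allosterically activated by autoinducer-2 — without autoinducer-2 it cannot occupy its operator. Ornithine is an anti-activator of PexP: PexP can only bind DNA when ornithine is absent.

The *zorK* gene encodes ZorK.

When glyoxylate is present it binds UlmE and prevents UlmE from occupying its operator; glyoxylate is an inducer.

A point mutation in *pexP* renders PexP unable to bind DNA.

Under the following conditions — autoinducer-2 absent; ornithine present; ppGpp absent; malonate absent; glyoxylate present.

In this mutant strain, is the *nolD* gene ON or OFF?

PexP is non-functional in this strain, so it has no effect.
ppGpp is absent, so GorM is inactive.
Required activator PexP is absent, so *fubR* is not transcribed.
So FubR is not produced.
Malonate is absent, so LomW is inactive.
Required activator LomW is absent, so *zorK* is not transcribed.
So ZorK is not produced.
Autoinducer-2 is absent, so SovR is inactive.
No activator is available at the *nolD* promoter, so *nolD* is not transcribed.

OFF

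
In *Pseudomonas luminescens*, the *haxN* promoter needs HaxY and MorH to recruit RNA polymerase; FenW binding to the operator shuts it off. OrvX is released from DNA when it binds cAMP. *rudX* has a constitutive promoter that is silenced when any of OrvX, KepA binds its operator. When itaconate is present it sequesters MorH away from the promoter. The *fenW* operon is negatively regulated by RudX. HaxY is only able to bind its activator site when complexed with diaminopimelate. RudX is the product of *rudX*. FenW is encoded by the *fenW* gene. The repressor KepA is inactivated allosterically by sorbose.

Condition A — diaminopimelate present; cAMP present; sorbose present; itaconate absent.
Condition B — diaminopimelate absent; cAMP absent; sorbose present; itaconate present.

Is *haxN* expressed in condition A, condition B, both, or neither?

A only

Condition A:
Diaminopimelate is present, so HaxY is active.
cAMP is present, so OrvX is inactive.
Sorbose is present, so KepA is inactive.
With no repressor bound, *rudX* is transcribed.
So RudX is produced and active.
With repressor RudX bound, *fenW* is not transcribed.
So FenW is not produced.
Itaconate is absent, so MorH is active.
No repressor is bound and HaxY and MorH are active, so *haxN* is transcribed.
→ *haxN* is ON in A.
Condition B:
Diaminopimelate is absent, so HaxY is inactive.
cAMP is absent, so OrvX is active.
Sorbose is present, so KepA is inactive.
With repressor OrvX bound, *rudX* is not transcribed.
So RudX is not produced.
With no repressor bound, *fenW* is transcribed.
So FenW is produced and active.
Itaconate is present, so MorH is inactive.
With repressor FenW bound, *haxN* is not transcribed.
→ *haxN* is OFF in B.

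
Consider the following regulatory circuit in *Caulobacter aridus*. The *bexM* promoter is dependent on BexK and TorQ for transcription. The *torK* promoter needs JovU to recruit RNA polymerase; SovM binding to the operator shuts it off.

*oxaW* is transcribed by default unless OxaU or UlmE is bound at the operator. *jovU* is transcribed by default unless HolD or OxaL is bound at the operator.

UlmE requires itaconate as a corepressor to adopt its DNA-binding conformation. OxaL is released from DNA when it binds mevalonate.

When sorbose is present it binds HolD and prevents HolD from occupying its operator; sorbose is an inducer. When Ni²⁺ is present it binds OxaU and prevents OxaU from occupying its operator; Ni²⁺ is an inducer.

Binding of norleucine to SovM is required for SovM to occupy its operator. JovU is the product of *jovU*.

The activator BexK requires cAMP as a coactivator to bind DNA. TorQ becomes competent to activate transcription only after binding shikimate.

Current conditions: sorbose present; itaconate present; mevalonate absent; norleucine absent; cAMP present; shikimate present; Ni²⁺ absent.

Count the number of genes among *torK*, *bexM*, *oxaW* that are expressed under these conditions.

1

Sorbose is present, so HolD is inactive.
Mevalonate is absent, so OxaL is active.
With repressor OxaL bound, *jovU* is not transcribed.
So JovU is not produced.
Norleucine is absent, so SovM is inactive.
Required activator JovU is absent, so *torK* is not transcribed.
→ *torK* is OFF.
cAMP is present, so BexK is active.
Shikimate is present, so TorQ is active.
No repressor is bound and BexK and TorQ are active, so *bexM* is transcribed.
→ *bexM* is ON.
Ni²⁺ is absent, so OxaU is active.
Itaconate is present, so UlmE is active.
With repressor OxaU bound, *oxaW* is not transcribed.
→ *oxaW* is OFF.
1 of the 3 genes is transcribed.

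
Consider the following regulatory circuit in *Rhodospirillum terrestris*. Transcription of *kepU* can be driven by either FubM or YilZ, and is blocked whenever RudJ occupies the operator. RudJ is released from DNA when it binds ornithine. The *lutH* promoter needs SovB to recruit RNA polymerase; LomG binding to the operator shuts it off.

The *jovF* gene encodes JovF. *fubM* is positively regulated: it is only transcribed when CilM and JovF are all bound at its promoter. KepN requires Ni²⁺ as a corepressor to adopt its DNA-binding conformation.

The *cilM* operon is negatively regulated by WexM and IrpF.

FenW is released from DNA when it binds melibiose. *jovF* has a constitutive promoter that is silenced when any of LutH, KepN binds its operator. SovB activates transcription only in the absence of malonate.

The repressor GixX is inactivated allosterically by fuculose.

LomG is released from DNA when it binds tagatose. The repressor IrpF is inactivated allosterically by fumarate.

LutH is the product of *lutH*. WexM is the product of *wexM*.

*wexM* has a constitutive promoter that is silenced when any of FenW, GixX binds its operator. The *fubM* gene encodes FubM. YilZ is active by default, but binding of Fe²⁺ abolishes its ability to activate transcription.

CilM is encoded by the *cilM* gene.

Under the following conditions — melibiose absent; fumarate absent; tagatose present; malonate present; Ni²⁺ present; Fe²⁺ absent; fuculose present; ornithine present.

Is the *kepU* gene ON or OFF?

Melibiose is absent, so FenW is active.
Fuculose is present, so GixX is inactive.
With repressor FenW bound, *wexM* is not transcribed.
So WexM is not produced.
Fumarate is absent, so IrpF is active.
With repressor IrpF bound, *cilM* is not transcribed.
So CilM is not produced.
Malonate is present, so SovB is inactive.
Tagatose is present, so LomG is inactive.
Required activator SovB is absent, so *lutH* is not transcribed.
So LutH is not produced.
Ni²⁺ is present, so KepN is active.
With repressor KepN bound, *jovF* is not transcribed.
So JovF is not produced.
Required activator CilM is absent, so *fubM* is not transcribed.
So FubM is not produced.
Fe²⁺ is absent, so YilZ is active.
Ornithine is present, so RudJ is inactive.
Activator YilZ is present, so *kepU* is transcribed.

ON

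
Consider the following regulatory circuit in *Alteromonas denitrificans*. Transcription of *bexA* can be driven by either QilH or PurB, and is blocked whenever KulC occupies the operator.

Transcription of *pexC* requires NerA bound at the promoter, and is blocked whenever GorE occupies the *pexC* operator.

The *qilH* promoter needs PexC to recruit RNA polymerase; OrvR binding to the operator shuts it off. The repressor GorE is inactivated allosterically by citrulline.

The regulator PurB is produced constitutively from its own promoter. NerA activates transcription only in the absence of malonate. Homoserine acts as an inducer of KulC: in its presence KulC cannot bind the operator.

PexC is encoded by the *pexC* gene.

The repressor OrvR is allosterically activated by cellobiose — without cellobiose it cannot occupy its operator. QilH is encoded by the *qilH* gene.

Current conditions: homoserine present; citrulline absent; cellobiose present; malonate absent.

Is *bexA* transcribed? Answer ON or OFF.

ON

Malonate is absent, so NerA is active.
Citrulline is absent, so GorE is active.
With repressor GorE bound, *pexC* is not transcribed.
So PexC is not produced.
Cellobiose is present, so OrvR is active.
With repressor OrvR bound, *qilH* is not transcribed.
So QilH is not produced.
PurB is produced constitutively and is active.
Homoserine is present, so KulC is inactive.
Activator PurB is present, so *bexA* is transcribed.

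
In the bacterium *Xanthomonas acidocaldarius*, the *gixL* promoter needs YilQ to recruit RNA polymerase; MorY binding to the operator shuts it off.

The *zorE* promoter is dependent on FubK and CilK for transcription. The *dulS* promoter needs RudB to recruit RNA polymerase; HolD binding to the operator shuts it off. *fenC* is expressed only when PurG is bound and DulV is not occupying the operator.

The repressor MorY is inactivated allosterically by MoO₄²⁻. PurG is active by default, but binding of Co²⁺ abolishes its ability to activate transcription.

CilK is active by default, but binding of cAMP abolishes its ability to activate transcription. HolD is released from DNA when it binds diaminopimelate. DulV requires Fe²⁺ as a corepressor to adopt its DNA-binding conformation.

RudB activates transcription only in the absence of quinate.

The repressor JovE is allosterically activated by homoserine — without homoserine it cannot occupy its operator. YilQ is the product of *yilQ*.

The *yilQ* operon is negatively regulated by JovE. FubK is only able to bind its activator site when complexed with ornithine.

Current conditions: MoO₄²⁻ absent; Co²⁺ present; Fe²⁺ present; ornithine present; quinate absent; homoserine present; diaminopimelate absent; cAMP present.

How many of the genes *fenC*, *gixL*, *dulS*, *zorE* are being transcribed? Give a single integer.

Fe²⁺ is present, so DulV is active.
Co²⁺ is present, so PurG is inactive.
With repressor DulV bound, *fenC* is not transcribed.
→ *fenC* is OFF.
Homoserine is present, so JovE is active.
With repressor JovE bound, *yilQ* is not transcribed.
So YilQ is not produced.
MoO₄²⁻ is absent, so MorY is active.
With repressor MorY bound, *gixL* is not transcribed.
→ *gixL* is OFF.
Diaminopimelate is absent, so HolD is active.
Quinate is absent, so RudB is active.
With repressor HolD bound, *dulS* is not transcribed.
→ *dulS* is OFF.
Ornithine is present, so FubK is active.
cAMP is present, so CilK is inactive.
Required activator CilK is absent, so *zorE* is not transcribed.
→ *zorE* is OFF.
0 of the 4 genes are transcribed.

0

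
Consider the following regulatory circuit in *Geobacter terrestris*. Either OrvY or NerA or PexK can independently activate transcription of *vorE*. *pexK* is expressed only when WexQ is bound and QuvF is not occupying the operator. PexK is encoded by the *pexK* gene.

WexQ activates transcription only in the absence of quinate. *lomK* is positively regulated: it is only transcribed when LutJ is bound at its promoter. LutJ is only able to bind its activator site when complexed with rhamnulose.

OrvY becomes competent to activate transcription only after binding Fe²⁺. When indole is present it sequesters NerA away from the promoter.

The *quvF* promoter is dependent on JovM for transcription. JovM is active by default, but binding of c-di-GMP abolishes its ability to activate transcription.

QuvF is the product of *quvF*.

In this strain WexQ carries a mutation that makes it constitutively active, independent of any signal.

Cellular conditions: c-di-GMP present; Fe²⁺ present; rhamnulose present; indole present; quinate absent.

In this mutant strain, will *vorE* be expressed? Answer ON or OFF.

Fe²⁺ is present, so OrvY is active.
Indole is present, so NerA is inactive.
c-di-GMP is present, so JovM is inactive.
Required activator JovM is absent, so *quvF* is not transcribed.
So QuvF is not produced.
WexQ is constitutively active in this strain.
No repressor is bound and WexQ is active, so *pexK* is transcribed.
So PexK is produced and active.
Activator OrvY is present, so *vorE* is transcribed.

ON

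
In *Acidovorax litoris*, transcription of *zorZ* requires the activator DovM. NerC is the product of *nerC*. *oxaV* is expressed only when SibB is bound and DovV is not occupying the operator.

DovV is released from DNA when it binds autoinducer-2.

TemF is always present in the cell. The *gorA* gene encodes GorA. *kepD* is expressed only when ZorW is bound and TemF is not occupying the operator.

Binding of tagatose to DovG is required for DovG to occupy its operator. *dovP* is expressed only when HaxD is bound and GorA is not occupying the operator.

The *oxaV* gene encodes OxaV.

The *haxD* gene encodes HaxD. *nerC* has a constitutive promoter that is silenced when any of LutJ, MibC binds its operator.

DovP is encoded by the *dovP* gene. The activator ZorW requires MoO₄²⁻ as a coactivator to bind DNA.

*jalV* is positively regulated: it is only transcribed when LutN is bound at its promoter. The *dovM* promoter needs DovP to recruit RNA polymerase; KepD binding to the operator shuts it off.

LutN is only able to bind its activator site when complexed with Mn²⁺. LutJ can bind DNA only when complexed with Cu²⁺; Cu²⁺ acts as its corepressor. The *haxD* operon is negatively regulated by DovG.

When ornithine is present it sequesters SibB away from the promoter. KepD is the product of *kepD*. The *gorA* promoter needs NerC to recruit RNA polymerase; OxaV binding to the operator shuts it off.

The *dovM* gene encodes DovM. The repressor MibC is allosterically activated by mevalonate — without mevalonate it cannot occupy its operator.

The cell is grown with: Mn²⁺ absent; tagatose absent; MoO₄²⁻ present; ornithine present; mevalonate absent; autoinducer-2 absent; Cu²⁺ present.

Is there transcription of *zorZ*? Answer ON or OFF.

ON

Cu²⁺ is present, so LutJ is active.
Mevalonate is absent, so MibC is inactive.
With repressor LutJ bound, *nerC* is not transcribed.
So NerC is not produced.
Autoinducer-2 is absent, so DovV is active.
Ornithine is present, so SibB is inactive.
With repressor DovV bound, *oxaV* is not transcribed.
So OxaV is not produced.
Required activator NerC is absent, so *gorA* is not transcribed.
So GorA is not produced.
Tagatose is absent, so DovG is inactive.
With no repressor bound, *haxD* is transcribed.
So HaxD is produced and active.
No repressor is bound and HaxD is active, so *dovP* is transcribed.
So DovP is produced and active.
MoO₄²⁻ is present, so ZorW is active.
TemF is produced constitutively and is active.
With repressor TemF bound, *kepD* is not transcribed.
So KepD is not produced.
No repressor is bound and DovP is active, so *dovM* is transcribed.
So DovM is produced and active.
No repressor is bound and DovM is active, so *zorZ* is transcribed.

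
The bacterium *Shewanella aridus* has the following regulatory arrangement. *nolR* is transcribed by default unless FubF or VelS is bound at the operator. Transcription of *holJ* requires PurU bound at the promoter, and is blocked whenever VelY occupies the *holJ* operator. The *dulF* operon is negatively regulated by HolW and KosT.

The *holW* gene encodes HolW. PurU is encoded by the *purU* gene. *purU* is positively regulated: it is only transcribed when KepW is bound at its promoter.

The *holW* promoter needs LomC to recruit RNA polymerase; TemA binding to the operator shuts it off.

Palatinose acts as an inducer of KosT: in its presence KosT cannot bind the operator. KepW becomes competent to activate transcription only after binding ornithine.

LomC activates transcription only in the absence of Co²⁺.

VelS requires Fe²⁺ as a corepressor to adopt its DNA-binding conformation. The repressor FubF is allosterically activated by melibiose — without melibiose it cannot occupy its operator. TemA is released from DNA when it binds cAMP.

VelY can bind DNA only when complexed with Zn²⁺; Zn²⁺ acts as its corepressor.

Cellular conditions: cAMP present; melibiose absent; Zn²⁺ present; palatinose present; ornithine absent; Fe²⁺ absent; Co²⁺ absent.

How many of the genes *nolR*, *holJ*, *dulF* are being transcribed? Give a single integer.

1

Melibiose is absent, so FubF is inactive.
Fe²⁺ is absent, so VelS is inactive.
With no repressor bound, *nolR* is transcribed.
→ *nolR* is ON.
Ornithine is absent, so KepW is inactive.
Required activator KepW is absent, so *purU* is not transcribed.
So PurU is not produced.
Zn²⁺ is present, so VelY is active.
With repressor VelY bound, *holJ* is not transcribed.
→ *holJ* is OFF.
Co²⁺ is absent, so LomC is active.
cAMP is present, so TemA is inactive.
No repressor is bound and LomC is active, so *holW* is transcribed.
So HolW is produced and active.
Palatinose is present, so KosT is inactive.
With repressor HolW bound, *dulF* is not transcribed.
→ *dulF* is OFF.
1 of the 3 genes is transcribed.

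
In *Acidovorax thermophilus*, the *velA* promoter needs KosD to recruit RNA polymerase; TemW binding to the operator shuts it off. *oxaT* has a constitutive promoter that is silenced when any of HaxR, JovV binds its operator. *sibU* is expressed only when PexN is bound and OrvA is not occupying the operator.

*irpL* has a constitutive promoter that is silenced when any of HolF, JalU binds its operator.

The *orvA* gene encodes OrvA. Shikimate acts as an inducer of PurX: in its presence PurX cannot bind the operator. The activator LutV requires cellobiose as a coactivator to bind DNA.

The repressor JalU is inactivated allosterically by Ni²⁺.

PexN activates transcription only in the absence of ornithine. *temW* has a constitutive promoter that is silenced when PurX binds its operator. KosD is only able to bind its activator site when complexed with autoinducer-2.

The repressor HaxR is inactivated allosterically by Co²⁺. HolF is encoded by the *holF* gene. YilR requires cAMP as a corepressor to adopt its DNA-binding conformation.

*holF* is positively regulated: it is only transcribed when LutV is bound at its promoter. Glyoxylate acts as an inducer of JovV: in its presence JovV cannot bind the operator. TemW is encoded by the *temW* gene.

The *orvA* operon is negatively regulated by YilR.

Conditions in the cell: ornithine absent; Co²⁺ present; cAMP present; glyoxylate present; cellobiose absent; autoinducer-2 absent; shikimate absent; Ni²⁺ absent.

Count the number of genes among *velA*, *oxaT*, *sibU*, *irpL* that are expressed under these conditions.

Autoinducer-2 is absent, so KosD is inactive.
Shikimate is absent, so PurX is active.
With repressor PurX bound, *temW* is not transcribed.
So TemW is not produced.
Required activator KosD is absent, so *velA* is not transcribed.
→ *velA* is OFF.
Co²⁺ is present, so HaxR is inactive.
Glyoxylate is present, so JovV is inactive.
With no repressor bound, *oxaT* is transcribed.
→ *oxaT* is ON.
Ornithine is absent, so PexN is active.
cAMP is present, so YilR is active.
With repressor YilR bound, *orvA* is not transcribed.
So OrvA is not produced.
No repressor is bound and PexN is active, so *sibU* is transcribed.
→ *sibU* is ON.
Cellobiose is absent, so LutV is inactive.
Required activator LutV is absent, so *holF* is not transcribed.
So HolF is not produced.
Ni²⁺ is absent, so JalU is active.
With repressor JalU bound, *irpL* is not transcribed.
→ *irpL* is OFF.
2 of the 4 genes are transcribed.

2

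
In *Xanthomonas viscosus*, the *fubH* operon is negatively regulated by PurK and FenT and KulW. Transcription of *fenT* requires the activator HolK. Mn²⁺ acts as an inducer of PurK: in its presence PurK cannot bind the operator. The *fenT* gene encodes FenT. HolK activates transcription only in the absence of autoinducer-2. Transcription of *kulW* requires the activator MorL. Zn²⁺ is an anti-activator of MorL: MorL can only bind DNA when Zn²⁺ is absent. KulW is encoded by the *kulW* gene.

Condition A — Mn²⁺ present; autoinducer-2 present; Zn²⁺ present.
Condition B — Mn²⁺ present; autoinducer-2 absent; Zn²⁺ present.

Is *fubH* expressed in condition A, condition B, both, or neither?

Condition A:
Mn²⁺ is present, so PurK is inactive.
Autoinducer-2 is present, so HolK is inactive.
Required activator HolK is absent, so *fenT* is not transcribed.
So FenT is not produced.
Zn²⁺ is present, so MorL is inactive.
Required activator MorL is absent, so *kulW* is not transcribed.
So KulW is not produced.
With no repressor bound, *fubH* is transcribed.
→ *fubH* is ON in A.
Condition B:
Mn²⁺ is present, so PurK is inactive.
Autoinducer-2 is absent, so HolK is active.
No repressor is bound and HolK is active, so *fenT* is transcribed.
So FenT is produced and active.
Zn²⁺ is present, so MorL is inactive.
Required activator MorL is absent, so *kulW* is not transcribed.
So KulW is not produced.
With repressor FenT bound, *fubH* is not transcribed.
→ *fubH* is OFF in B.

A only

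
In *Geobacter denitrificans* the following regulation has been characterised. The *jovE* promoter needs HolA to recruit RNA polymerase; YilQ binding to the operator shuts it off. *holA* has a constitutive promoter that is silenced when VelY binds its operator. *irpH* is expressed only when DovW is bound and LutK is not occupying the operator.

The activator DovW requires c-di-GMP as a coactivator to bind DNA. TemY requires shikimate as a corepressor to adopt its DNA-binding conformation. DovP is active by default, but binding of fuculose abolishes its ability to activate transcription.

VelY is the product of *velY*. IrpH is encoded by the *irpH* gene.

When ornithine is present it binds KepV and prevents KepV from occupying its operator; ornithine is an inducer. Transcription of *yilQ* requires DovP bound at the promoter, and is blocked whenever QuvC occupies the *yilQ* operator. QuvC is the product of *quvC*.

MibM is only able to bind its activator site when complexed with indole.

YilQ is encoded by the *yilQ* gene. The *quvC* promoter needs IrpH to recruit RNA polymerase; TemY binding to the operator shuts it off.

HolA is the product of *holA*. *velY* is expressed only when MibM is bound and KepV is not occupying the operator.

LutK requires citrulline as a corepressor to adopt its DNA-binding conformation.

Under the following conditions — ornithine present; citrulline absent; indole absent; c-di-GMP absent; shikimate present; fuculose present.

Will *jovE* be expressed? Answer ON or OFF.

Ornithine is present, so KepV is inactive.
Indole is absent, so MibM is inactive.
Required activator MibM is absent, so *velY* is not transcribed.
So VelY is not produced.
With no repressor bound, *holA* is transcribed.
So HolA is produced and active.
Shikimate is present, so TemY is active.
Citrulline is absent, so LutK is inactive.
c-di-GMP is absent, so DovW is inactive.
Required activator DovW is absent, so *irpH* is not transcribed.
So IrpH is not produced.
With repressor TemY bound, *quvC* is not transcribed.
So QuvC is not produced.
Fuculose is present, so DovP is inactive.
Required activator DovP is absent, so *yilQ* is not transcribed.
So YilQ is not produced.
No repressor is bound and HolA is active, so *jovE* is transcribed.

ON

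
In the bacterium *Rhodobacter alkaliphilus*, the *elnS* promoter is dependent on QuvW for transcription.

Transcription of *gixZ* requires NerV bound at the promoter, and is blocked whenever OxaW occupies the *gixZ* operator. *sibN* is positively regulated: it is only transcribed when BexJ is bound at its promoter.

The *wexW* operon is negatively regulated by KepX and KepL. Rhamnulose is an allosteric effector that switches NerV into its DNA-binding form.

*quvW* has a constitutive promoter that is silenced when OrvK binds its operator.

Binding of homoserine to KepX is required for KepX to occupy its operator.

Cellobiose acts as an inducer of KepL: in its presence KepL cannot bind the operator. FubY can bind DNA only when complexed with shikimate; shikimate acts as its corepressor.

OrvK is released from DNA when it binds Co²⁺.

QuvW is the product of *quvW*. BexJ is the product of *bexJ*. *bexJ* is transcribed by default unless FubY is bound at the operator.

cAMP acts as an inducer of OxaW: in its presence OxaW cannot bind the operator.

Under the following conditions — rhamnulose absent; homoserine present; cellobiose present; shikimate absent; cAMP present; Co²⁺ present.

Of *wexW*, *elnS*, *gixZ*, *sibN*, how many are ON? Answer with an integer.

Homoserine is present, so KepX is active.
Cellobiose is present, so KepL is inactive.
With repressor KepX bound, *wexW* is not transcribed.
→ *wexW* is OFF.
Co²⁺ is present, so OrvK is inactive.
With no repressor bound, *quvW* is transcribed.
So QuvW is produced and active.
No repressor is bound and QuvW is active, so *elnS* is transcribed.
→ *elnS* is ON.
Rhamnulose is absent, so NerV is inactive.
cAMP is present, so OxaW is inactive.
Required activator NerV is absent, so *gixZ* is not transcribed.
→ *gixZ* is OFF.
Shikimate is absent, so FubY is inactive.
With no repressor bound, *bexJ* is transcribed.
So BexJ is produced and active.
No repressor is bound and BexJ is active, so *sibN* is transcribed.
→ *sibN* is ON.
2 of the 4 genes are transcribed.

2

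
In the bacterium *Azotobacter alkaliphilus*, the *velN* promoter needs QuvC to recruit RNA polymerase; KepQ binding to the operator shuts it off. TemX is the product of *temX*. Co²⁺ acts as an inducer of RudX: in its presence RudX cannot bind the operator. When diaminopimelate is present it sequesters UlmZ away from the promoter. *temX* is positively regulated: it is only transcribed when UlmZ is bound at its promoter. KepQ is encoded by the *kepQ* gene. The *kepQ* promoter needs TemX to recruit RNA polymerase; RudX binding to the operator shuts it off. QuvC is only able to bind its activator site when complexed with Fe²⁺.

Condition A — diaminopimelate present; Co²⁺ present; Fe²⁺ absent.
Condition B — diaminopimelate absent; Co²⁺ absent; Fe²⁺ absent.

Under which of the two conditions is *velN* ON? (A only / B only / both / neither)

Condition A:
Diaminopimelate is present, so UlmZ is inactive.
Required activator UlmZ is absent, so *temX* is not transcribed.
So TemX is not produced.
Co²⁺ is present, so RudX is inactive.
Required activator TemX is absent, so *kepQ* is not transcribed.
So KepQ is not produced.
Fe²⁺ is absent, so QuvC is inactive.
Required activator QuvC is absent, so *velN* is not transcribed.
→ *velN* is OFF in A.
Condition B:
Diaminopimelate is absent, so UlmZ is active.
No repressor is bound and UlmZ is active, so *temX* is transcribed.
So TemX is produced and active.
Co²⁺ is absent, so RudX is active.
With repressor RudX bound, *kepQ* is not transcribed.
So KepQ is not produced.
Fe²⁺ is absent, so QuvC is inactive.
Required activator QuvC is absent, so *velN* is not transcribed.
→ *velN* is OFF in B.

neither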